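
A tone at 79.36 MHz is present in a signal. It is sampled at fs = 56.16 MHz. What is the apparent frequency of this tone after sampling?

23.2 MHz

79.36 MHz mod fs = 23.2 MHz.
23.2 MHz ≤ fs/2 = 28.08 MHz, appears at 23.2 MHz.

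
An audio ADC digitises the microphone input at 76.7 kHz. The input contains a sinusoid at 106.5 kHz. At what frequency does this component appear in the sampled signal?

106.5 kHz mod fs = 29.8 kHz.
29.8 kHz ≤ fs/2 = 38.35 kHz, appears at 29.8 kHz.

29.8 kHz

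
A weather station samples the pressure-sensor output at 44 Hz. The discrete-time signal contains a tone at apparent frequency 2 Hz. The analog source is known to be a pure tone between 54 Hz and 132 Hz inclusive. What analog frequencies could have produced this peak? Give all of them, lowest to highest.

86 Hz, 90 Hz, 130 Hz

Frequencies that alias to 2 Hz are k·fs ± 2 Hz for integer k ≥ 0.
k=0: 2 Hz.
k=1: 42 Hz, 46 Hz.
k=2: 86 Hz, 90 Hz.
k=3: 130 Hz, 134 Hz.
k=4: 174 Hz, 178 Hz.
Within [54 Hz, 132 Hz]: 86 Hz, 90 Hz, 130 Hz.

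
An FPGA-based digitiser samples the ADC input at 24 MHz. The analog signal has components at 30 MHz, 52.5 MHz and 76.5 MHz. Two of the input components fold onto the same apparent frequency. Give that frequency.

fs/2 = 12 MHz.
30 MHz mod fs = 6 MHz.
6 MHz ≤ fs/2 = 12 MHz, appears at 6 MHz.
52.5 MHz mod fs = 4.5 MHz.
4.5 MHz ≤ fs/2 = 12 MHz, appears at 4.5 MHz.
76.5 MHz mod fs = 4.5 MHz.
4.5 MHz ≤ fs/2 = 12 MHz, appears at 4.5 MHz.
52.5 MHz and 76.5 MHz both map to 4.5 MHz.

4.5 MHz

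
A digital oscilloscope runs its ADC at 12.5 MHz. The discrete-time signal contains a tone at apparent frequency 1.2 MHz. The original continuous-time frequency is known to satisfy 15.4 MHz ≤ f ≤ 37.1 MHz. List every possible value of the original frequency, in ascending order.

Frequencies that alias to 1.2 MHz are k·fs ± 1.2 MHz for integer k ≥ 0.
k=0: 1.2 MHz.
k=1: 11.3 MHz, 13.7 MHz.
k=2: 23.8 MHz, 26.2 MHz.
k=3: 36.3 MHz, 38.7 MHz.
k=4: 48.8 MHz, 51.2 MHz.
Within [15.4 MHz, 37.1 MHz]: 23.8 MHz, 26.2 MHz, 36.3 MHz.

23.8 MHz, 26.2 MHz, 36.3 MHz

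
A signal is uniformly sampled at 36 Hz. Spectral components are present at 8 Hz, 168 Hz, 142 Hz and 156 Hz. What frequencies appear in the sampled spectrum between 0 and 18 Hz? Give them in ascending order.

fs/2 = 18 Hz.
8 Hz ≤ fs/2 = 18 Hz, passes unchanged.
168 Hz mod fs = 24 Hz.
24 Hz > fs/2 = 18 Hz, folds to fs − 24 Hz = 12 Hz.
142 Hz mod fs = 34 Hz.
34 Hz > fs/2 = 18 Hz, folds to fs − 34 Hz = 2 Hz.
156 Hz mod fs = 12 Hz.
12 Hz ≤ fs/2 = 18 Hz, appears at 12 Hz.
Distinct values: {2 Hz, 8 Hz, 12 Hz}.

2 Hz, 8 Hz, 12 Hz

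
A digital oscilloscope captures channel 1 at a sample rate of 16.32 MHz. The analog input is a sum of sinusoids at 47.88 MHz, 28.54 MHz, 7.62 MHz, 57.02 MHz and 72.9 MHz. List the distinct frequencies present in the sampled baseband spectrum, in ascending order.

fs/2 = 8.16 MHz.
47.88 MHz mod fs = 15.24 MHz.
15.24 MHz > fs/2 = 8.16 MHz, folds to fs − 15.24 MHz = 1.08 MHz.
28.54 MHz mod fs = 12.22 MHz.
12.22 MHz > fs/2 = 8.16 MHz, folds to fs − 12.22 MHz = 4.1 MHz.
7.62 MHz ≤ fs/2 = 8.16 MHz, passes unchanged.
57.02 MHz mod fs = 8.06 MHz.
8.06 MHz ≤ fs/2 = 8.16 MHz, appears at 8.06 MHz.
72.9 MHz mod fs = 7.62 MHz.
7.62 MHz ≤ fs/2 = 8.16 MHz, appears at 7.62 MHz.
Distinct values: {1.08 MHz, 4.1 MHz, 7.62 MHz, 8.06 MHz}.

1.08 MHz, 4.1 MHz, 7.62 MHz, 8.06 MHz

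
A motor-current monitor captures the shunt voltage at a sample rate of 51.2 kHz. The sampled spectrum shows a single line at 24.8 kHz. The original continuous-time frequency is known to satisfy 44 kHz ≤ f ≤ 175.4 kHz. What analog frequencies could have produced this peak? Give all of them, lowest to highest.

Frequencies that alias to 24.8 kHz are k·fs ± 24.8 kHz for integer k ≥ 0.
k=0: 24.8 kHz.
k=1: 26.4 kHz, 76 kHz.
k=2: 77.6 kHz, 127.2 kHz.
k=3: 128.8 kHz, 178.4 kHz.
k=4: 180 kHz, 229.6 kHz.
Within [44 kHz, 175.4 kHz]: 76 kHz, 77.6 kHz, 127.2 kHz, 128.8 kHz.

76 kHz, 77.6 kHz, 127.2 kHz, 128.8 kHz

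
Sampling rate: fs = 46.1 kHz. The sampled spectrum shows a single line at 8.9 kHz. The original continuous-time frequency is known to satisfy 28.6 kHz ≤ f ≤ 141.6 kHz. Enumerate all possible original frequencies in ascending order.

Frequencies that alias to 8.9 kHz are k·fs ± 8.9 kHz for integer k ≥ 0.
k=0: 8.9 kHz.
k=1: 37.2 kHz, 55 kHz.
k=2: 83.3 kHz, 101.1 kHz.
k=3: 129.4 kHz, 147.2 kHz.
k=4: 175.5 kHz, 193.3 kHz.
Within [28.6 kHz, 141.6 kHz]: 37.2 kHz, 55 kHz, 83.3 kHz, 101.1 kHz, 129.4 kHz.

37.2 kHz, 55 kHz, 83.3 kHz, 101.1 kHz, 129.4 kHz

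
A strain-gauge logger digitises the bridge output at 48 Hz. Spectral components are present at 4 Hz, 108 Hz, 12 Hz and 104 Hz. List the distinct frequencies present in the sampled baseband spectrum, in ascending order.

4 Hz, 8 Hz, 12 Hz

fs/2 = 24 Hz.
4 Hz ≤ fs/2 = 24 Hz, passes unchanged.
108 Hz mod fs = 12 Hz.
12 Hz ≤ fs/2 = 24 Hz, appears at 12 Hz.
12 Hz ≤ fs/2 = 24 Hz, passes unchanged.
104 Hz mod fs = 8 Hz.
8 Hz ≤ fs/2 = 24 Hz, appears at 8 Hz.
Distinct values: {4 Hz, 8 Hz, 12 Hz}.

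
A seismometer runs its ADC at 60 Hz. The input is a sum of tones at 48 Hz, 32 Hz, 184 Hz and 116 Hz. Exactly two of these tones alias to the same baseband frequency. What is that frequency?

4 Hz

fs/2 = 30 Hz.
48 Hz > fs/2 = 30 Hz, folds to fs − 48 Hz = 12 Hz.
32 Hz > fs/2 = 30 Hz, folds to fs − 32 Hz = 28 Hz.
184 Hz mod fs = 4 Hz.
4 Hz ≤ fs/2 = 30 Hz, appears at 4 Hz.
116 Hz mod fs = 56 Hz.
56 Hz > fs/2 = 30 Hz, folds to fs − 56 Hz = 4 Hz.
116 Hz and 184 Hz both map to 4 Hz.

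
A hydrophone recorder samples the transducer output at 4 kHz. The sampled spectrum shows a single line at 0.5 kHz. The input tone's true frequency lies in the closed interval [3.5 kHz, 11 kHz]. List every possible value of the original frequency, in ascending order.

Frequencies that alias to 0.5 kHz are k·fs ± 0.5 kHz for integer k ≥ 0.
k=0: 0.5 kHz.
k=1: 3.5 kHz, 4.5 kHz.
k=2: 7.5 kHz, 8.5 kHz.
k=3: 11.5 kHz, 12.5 kHz.
Within [3.5 kHz, 11 kHz]: 3.5 kHz, 4.5 kHz, 7.5 kHz, 8.5 kHz.

3.5 kHz, 4.5 kHz, 7.5 kHz, 8.5 kHz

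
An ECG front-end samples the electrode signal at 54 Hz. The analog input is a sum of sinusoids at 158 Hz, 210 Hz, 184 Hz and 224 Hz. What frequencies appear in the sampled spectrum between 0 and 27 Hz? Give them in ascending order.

fs/2 = 27 Hz.
158 Hz mod fs = 50 Hz.
50 Hz > fs/2 = 27 Hz, folds to fs − 50 Hz = 4 Hz.
210 Hz mod fs = 48 Hz.
48 Hz > fs/2 = 27 Hz, folds to fs − 48 Hz = 6 Hz.
184 Hz mod fs = 22 Hz.
22 Hz ≤ fs/2 = 27 Hz, appears at 22 Hz.
224 Hz mod fs = 8 Hz.
8 Hz ≤ fs/2 = 27 Hz, appears at 8 Hz.
Distinct values: {4 Hz, 6 Hz, 8 Hz, 22 Hz}.

4 Hz, 6 Hz, 8 Hz, 22 Hz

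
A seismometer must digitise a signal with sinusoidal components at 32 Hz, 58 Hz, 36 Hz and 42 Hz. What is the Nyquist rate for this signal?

116 Hz

Highest-frequency component: 58 Hz.
Nyquist rate = 2 × 58 Hz = 116 Hz.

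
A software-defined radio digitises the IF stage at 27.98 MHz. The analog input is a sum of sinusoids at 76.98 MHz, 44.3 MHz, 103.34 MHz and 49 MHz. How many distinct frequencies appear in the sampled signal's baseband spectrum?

3

fs/2 = 13.99 MHz.
76.98 MHz mod fs = 21.02 MHz.
21.02 MHz > fs/2 = 13.99 MHz, folds to fs − 21.02 MHz = 6.96 MHz.
44.3 MHz mod fs = 16.32 MHz.
16.32 MHz > fs/2 = 13.99 MHz, folds to fs − 16.32 MHz = 11.66 MHz.
103.34 MHz mod fs = 19.4 MHz.
19.4 MHz > fs/2 = 13.99 MHz, folds to fs − 19.4 MHz = 8.58 MHz.
49 MHz mod fs = 21.02 MHz.
21.02 MHz > fs/2 = 13.99 MHz, folds to fs − 21.02 MHz = 6.96 MHz.
Distinct values: {6.96 MHz, 8.58 MHz, 11.66 MHz} → 3.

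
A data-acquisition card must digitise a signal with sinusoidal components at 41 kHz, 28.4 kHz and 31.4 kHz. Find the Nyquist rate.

82 kHz

Highest-frequency component: 41 kHz.
Nyquist rate = 2 × 41 kHz = 82 kHz.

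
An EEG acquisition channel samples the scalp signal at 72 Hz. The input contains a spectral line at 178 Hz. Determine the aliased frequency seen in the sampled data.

34 Hz

178 Hz mod fs = 34 Hz.
34 Hz ≤ fs/2 = 36 Hz, appears at 34 Hz.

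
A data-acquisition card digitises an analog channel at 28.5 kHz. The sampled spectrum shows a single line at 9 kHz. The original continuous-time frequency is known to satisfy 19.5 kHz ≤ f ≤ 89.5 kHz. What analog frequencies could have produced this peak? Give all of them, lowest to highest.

Frequencies that alias to 9 kHz are k·fs ± 9 kHz for integer k ≥ 0.
k=0: 9 kHz.
k=1: 19.5 kHz, 37.5 kHz.
k=2: 48 kHz, 66 kHz.
k=3: 76.5 kHz, 94.5 kHz.
k=4: 105 kHz, 123 kHz.
Within [19.5 kHz, 89.5 kHz]: 19.5 kHz, 37.5 kHz, 48 kHz, 66 kHz, 76.5 kHz.

19.5 kHz, 37.5 kHz, 48 kHz, 66 kHz, 76.5 kHz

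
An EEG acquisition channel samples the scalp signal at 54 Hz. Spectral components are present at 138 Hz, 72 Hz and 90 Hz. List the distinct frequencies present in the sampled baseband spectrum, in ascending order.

18 Hz, 24 Hz

fs/2 = 27 Hz.
138 Hz mod fs = 30 Hz.
30 Hz > fs/2 = 27 Hz, folds to fs − 30 Hz = 24 Hz.
72 Hz mod fs = 18 Hz.
18 Hz ≤ fs/2 = 27 Hz, appears at 18 Hz.
90 Hz mod fs = 36 Hz.
36 Hz > fs/2 = 27 Hz, folds to fs − 36 Hz = 18 Hz.
Distinct values: {18 Hz, 24 Hz}.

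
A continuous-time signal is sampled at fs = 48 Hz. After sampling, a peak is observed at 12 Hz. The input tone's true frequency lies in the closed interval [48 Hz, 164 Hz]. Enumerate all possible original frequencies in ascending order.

60 Hz, 84 Hz, 108 Hz, 132 Hz, 156 Hz

Frequencies that alias to 12 Hz are k·fs ± 12 Hz for integer k ≥ 0.
k=0: 12 Hz.
k=1: 36 Hz, 60 Hz.
k=2: 84 Hz, 108 Hz.
k=3: 132 Hz, 156 Hz.
k=4: 180 Hz, 204 Hz.
Within [48 Hz, 164 Hz]: 60 Hz, 84 Hz, 108 Hz, 132 Hz, 156 Hz.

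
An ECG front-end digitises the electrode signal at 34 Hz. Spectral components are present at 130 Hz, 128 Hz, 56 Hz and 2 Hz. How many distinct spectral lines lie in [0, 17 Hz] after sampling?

fs/2 = 17 Hz.
130 Hz mod fs = 28 Hz.
28 Hz > fs/2 = 17 Hz, folds to fs − 28 Hz = 6 Hz.
128 Hz mod fs = 26 Hz.
26 Hz > fs/2 = 17 Hz, folds to fs − 26 Hz = 8 Hz.
56 Hz mod fs = 22 Hz.
22 Hz > fs/2 = 17 Hz, folds to fs − 22 Hz = 12 Hz.
2 Hz ≤ fs/2 = 17 Hz, passes unchanged.
Distinct values: {2 Hz, 6 Hz, 8 Hz, 12 Hz} → 4.

4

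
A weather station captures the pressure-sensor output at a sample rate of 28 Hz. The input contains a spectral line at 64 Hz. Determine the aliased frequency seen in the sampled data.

8 Hz

64 Hz mod fs = 8 Hz.
8 Hz ≤ fs/2 = 14 Hz, appears at 8 Hz.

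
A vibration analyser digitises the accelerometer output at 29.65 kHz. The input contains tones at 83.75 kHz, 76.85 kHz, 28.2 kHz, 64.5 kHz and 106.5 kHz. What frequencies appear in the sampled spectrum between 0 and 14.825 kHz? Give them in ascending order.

1.45 kHz, 5.2 kHz, 12.1 kHz

fs/2 = 14.825 kHz.
83.75 kHz mod fs = 24.45 kHz.
24.45 kHz > fs/2 = 14.825 kHz, folds to fs − 24.45 kHz = 5.2 kHz.
76.85 kHz mod fs = 17.55 kHz.
17.55 kHz > fs/2 = 14.825 kHz, folds to fs − 17.55 kHz = 12.1 kHz.
28.2 kHz > fs/2 = 14.825 kHz, folds to fs − 28.2 kHz = 1.45 kHz.
64.5 kHz mod fs = 5.2 kHz.
5.2 kHz ≤ fs/2 = 14.825 kHz, appears at 5.2 kHz.
106.5 kHz mod fs = 17.55 kHz.
17.55 kHz > fs/2 = 14.825 kHz, folds to fs − 17.55 kHz = 12.1 kHz.
Distinct values: {1.45 kHz, 5.2 kHz, 12.1 kHz}.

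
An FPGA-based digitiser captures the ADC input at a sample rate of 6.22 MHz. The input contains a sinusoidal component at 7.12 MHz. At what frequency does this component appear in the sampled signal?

0.9 MHz

7.12 MHz mod fs = 0.9 MHz.
0.9 MHz ≤ fs/2 = 3.11 MHz, appears at 0.9 MHz.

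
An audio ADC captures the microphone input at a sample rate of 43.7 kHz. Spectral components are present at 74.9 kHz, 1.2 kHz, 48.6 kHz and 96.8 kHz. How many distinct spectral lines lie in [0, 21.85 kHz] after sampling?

fs/2 = 21.85 kHz.
74.9 kHz mod fs = 31.2 kHz.
31.2 kHz > fs/2 = 21.85 kHz, folds to fs − 31.2 kHz = 12.5 kHz.
1.2 kHz ≤ fs/2 = 21.85 kHz, passes unchanged.
48.6 kHz mod fs = 4.9 kHz.
4.9 kHz ≤ fs/2 = 21.85 kHz, appears at 4.9 kHz.
96.8 kHz mod fs = 9.4 kHz.
9.4 kHz ≤ fs/2 = 21.85 kHz, appears at 9.4 kHz.
Distinct values: {1.2 kHz, 4.9 kHz, 9.4 kHz, 12.5 kHz} → 4.

4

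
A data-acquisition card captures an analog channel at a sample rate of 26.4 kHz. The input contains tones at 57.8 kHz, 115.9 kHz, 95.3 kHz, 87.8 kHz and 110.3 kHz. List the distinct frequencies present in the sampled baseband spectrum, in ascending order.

fs/2 = 13.2 kHz.
57.8 kHz mod fs = 5 kHz.
5 kHz ≤ fs/2 = 13.2 kHz, appears at 5 kHz.
115.9 kHz mod fs = 10.3 kHz.
10.3 kHz ≤ fs/2 = 13.2 kHz, appears at 10.3 kHz.
95.3 kHz mod fs = 16.1 kHz.
16.1 kHz > fs/2 = 13.2 kHz, folds to fs − 16.1 kHz = 10.3 kHz.
87.8 kHz mod fs = 8.6 kHz.
8.6 kHz ≤ fs/2 = 13.2 kHz, appears at 8.6 kHz.
110.3 kHz mod fs = 4.7 kHz.
4.7 kHz ≤ fs/2 = 13.2 kHz, appears at 4.7 kHz.
Distinct values: {4.7 kHz, 5 kHz, 8.6 kHz, 10.3 kHz}.

4.7 kHz, 5 kHz, 8.6 kHz, 10.3 kHz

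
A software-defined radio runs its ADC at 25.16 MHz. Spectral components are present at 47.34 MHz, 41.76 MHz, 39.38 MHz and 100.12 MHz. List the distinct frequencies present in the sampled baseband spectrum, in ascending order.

0.52 MHz, 2.98 MHz, 8.56 MHz, 10.94 MHz

fs/2 = 12.58 MHz.
47.34 MHz mod fs = 22.18 MHz.
22.18 MHz > fs/2 = 12.58 MHz, folds to fs − 22.18 MHz = 2.98 MHz.
41.76 MHz mod fs = 16.6 MHz.
16.6 MHz > fs/2 = 12.58 MHz, folds to fs − 16.6 MHz = 8.56 MHz.
39.38 MHz mod fs = 14.22 MHz.
14.22 MHz > fs/2 = 12.58 MHz, folds to fs − 14.22 MHz = 10.94 MHz.
100.12 MHz mod fs = 24.64 MHz.
24.64 MHz > fs/2 = 12.58 MHz, folds to fs − 24.64 MHz = 0.52 MHz.
Distinct values: {0.52 MHz, 2.98 MHz, 8.56 MHz, 10.94 MHz}.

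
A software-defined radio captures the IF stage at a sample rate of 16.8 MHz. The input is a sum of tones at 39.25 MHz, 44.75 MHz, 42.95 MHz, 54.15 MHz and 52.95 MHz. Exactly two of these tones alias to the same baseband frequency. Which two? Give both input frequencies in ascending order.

39.25 MHz, 44.75 MHz

fs/2 = 8.4 MHz.
39.25 MHz mod fs = 5.65 MHz.
5.65 MHz ≤ fs/2 = 8.4 MHz, appears at 5.65 MHz.
44.75 MHz mod fs = 11.15 MHz.
11.15 MHz > fs/2 = 8.4 MHz, folds to fs − 11.15 MHz = 5.65 MHz.
42.95 MHz mod fs = 9.35 MHz.
9.35 MHz > fs/2 = 8.4 MHz, folds to fs − 9.35 MHz = 7.45 MHz.
54.15 MHz mod fs = 3.75 MHz.
3.75 MHz ≤ fs/2 = 8.4 MHz, appears at 3.75 MHz.
52.95 MHz mod fs = 2.55 MHz.
2.55 MHz ≤ fs/2 = 8.4 MHz, appears at 2.55 MHz.
39.25 MHz and 44.75 MHz both map to 5.65 MHz.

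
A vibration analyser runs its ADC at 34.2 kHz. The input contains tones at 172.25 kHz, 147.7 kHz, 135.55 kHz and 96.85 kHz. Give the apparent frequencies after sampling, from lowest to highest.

fs/2 = 17.1 kHz.
172.25 kHz mod fs = 1.25 kHz.
1.25 kHz ≤ fs/2 = 17.1 kHz, appears at 1.25 kHz.
147.7 kHz mod fs = 10.9 kHz.
10.9 kHz ≤ fs/2 = 17.1 kHz, appears at 10.9 kHz.
135.55 kHz mod fs = 32.95 kHz.
32.95 kHz > fs/2 = 17.1 kHz, folds to fs − 32.95 kHz = 1.25 kHz.
96.85 kHz mod fs = 28.45 kHz.
28.45 kHz > fs/2 = 17.1 kHz, folds to fs − 28.45 kHz = 5.75 kHz.
Distinct values: {1.25 kHz, 5.75 kHz, 10.9 kHz}.

1.25 kHz, 5.75 kHz, 10.9 kHz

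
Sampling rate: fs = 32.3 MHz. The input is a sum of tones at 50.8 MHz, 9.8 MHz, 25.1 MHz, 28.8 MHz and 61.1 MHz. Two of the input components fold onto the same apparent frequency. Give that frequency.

fs/2 = 16.15 MHz.
50.8 MHz mod fs = 18.5 MHz.
18.5 MHz > fs/2 = 16.15 MHz, folds to fs − 18.5 MHz = 13.8 MHz.
9.8 MHz ≤ fs/2 = 16.15 MHz, passes unchanged.
25.1 MHz > fs/2 = 16.15 MHz, folds to fs − 25.1 MHz = 7.2 MHz.
28.8 MHz > fs/2 = 16.15 MHz, folds to fs − 28.8 MHz = 3.5 MHz.
61.1 MHz mod fs = 28.8 MHz.
28.8 MHz > fs/2 = 16.15 MHz, folds to fs − 28.8 MHz = 3.5 MHz.
28.8 MHz and 61.1 MHz both map to 3.5 MHz.

3.5 MHz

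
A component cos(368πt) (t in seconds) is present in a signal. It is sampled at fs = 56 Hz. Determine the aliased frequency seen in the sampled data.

16 Hz

ω = 368π rad/s → f = ω/(2π) = 184 Hz.
184 Hz mod fs = 16 Hz.
16 Hz ≤ fs/2 = 28 Hz, appears at 16 Hz.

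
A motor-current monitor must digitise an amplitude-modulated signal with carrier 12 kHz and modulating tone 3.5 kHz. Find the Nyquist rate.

AM sidebands sit at fc ± fm = 8.5 kHz and 15.5 kHz.
Highest-frequency component: 15.5 kHz.
Nyquist rate = 2 × 15.5 kHz = 31 kHz.

31 kHz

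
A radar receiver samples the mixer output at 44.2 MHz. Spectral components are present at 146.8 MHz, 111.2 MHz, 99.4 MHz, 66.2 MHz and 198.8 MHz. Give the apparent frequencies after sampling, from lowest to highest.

11 MHz, 14.2 MHz, 21.4 MHz, 22 MHz

fs/2 = 22.1 MHz.
146.8 MHz mod fs = 14.2 MHz.
14.2 MHz ≤ fs/2 = 22.1 MHz, appears at 14.2 MHz.
111.2 MHz mod fs = 22.8 MHz.
22.8 MHz > fs/2 = 22.1 MHz, folds to fs − 22.8 MHz = 21.4 MHz.
99.4 MHz mod fs = 11 MHz.
11 MHz ≤ fs/2 = 22.1 MHz, appears at 11 MHz.
66.2 MHz mod fs = 22 MHz.
22 MHz ≤ fs/2 = 22.1 MHz, appears at 22 MHz.
198.8 MHz mod fs = 22 MHz.
22 MHz ≤ fs/2 = 22.1 MHz, appears at 22 MHz.
Distinct values: {11 MHz, 14.2 MHz, 21.4 MHz, 22 MHz}.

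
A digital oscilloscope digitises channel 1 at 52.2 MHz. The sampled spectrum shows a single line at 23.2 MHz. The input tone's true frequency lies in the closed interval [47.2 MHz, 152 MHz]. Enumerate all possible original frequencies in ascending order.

Frequencies that alias to 23.2 MHz are k·fs ± 23.2 MHz for integer k ≥ 0.
k=0: 23.2 MHz.
k=1: 29 MHz, 75.4 MHz.
k=2: 81.2 MHz, 127.6 MHz.
k=3: 133.4 MHz, 179.8 MHz.
k=4: 185.6 MHz, 232 MHz.
Within [47.2 MHz, 152 MHz]: 75.4 MHz, 81.2 MHz, 127.6 MHz, 133.4 MHz.

75.4 MHz, 81.2 MHz, 127.6 MHz, 133.4 MHz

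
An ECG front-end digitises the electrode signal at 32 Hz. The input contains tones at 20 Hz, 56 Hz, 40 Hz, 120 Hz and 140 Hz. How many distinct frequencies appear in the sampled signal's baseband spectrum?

fs/2 = 16 Hz.
20 Hz > fs/2 = 16 Hz, folds to fs − 20 Hz = 12 Hz.
56 Hz mod fs = 24 Hz.
24 Hz > fs/2 = 16 Hz, folds to fs − 24 Hz = 8 Hz.
40 Hz mod fs = 8 Hz.
8 Hz ≤ fs/2 = 16 Hz, appears at 8 Hz.
120 Hz mod fs = 24 Hz.
24 Hz > fs/2 = 16 Hz, folds to fs − 24 Hz = 8 Hz.
140 Hz mod fs = 12 Hz.
12 Hz ≤ fs/2 = 16 Hz, appears at 12 Hz.
Distinct values: {8 Hz, 12 Hz} → 2.

2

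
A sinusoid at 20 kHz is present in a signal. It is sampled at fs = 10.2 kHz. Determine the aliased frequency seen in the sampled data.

0.4 kHz

20 kHz mod fs = 9.8 kHz.
9.8 kHz > fs/2 = 5.1 kHz, folds to fs − 9.8 kHz = 0.4 kHz.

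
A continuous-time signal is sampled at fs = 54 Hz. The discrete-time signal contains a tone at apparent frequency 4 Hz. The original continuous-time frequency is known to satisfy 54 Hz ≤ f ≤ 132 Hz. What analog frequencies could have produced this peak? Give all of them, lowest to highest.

Frequencies that alias to 4 Hz are k·fs ± 4 Hz for integer k ≥ 0.
k=0: 4 Hz.
k=1: 50 Hz, 58 Hz.
k=2: 104 Hz, 112 Hz.
k=3: 158 Hz, 166 Hz.
Within [54 Hz, 132 Hz]: 58 Hz, 104 Hz, 112 Hz.

58 Hz, 104 Hz, 112 Hz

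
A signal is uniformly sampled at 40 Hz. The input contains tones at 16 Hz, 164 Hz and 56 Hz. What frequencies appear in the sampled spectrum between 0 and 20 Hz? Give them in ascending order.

fs/2 = 20 Hz.
16 Hz ≤ fs/2 = 20 Hz, passes unchanged.
164 Hz mod fs = 4 Hz.
4 Hz ≤ fs/2 = 20 Hz, appears at 4 Hz.
56 Hz mod fs = 16 Hz.
16 Hz ≤ fs/2 = 20 Hz, appears at 16 Hz.
Distinct values: {4 Hz, 16 Hz}.

4 Hz, 16 Hz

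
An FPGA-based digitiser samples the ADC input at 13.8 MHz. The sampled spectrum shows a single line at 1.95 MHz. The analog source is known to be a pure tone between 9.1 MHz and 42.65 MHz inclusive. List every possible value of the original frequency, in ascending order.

Frequencies that alias to 1.95 MHz are k·fs ± 1.95 MHz for integer k ≥ 0.
k=0: 1.95 MHz.
k=1: 11.85 MHz, 15.75 MHz.
k=2: 25.65 MHz, 29.55 MHz.
k=3: 39.45 MHz, 43.35 MHz.
k=4: 53.25 MHz, 57.15 MHz.
Within [9.1 MHz, 42.65 MHz]: 11.85 MHz, 15.75 MHz, 25.65 MHz, 29.55 MHz, 39.45 MHz.

11.85 MHz, 15.75 MHz, 25.65 MHz, 29.55 MHz, 39.45 MHz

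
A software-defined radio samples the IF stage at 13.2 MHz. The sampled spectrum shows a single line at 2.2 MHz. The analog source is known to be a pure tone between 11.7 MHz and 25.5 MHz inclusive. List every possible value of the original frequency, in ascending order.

15.4 MHz, 24.2 MHz

Frequencies that alias to 2.2 MHz are k·fs ± 2.2 MHz for integer k ≥ 0.
k=0: 2.2 MHz.
k=1: 11 MHz, 15.4 MHz.
k=2: 24.2 MHz, 28.6 MHz.
k=3: 37.4 MHz, 41.8 MHz.
Within [11.7 MHz, 25.5 MHz]: 15.4 MHz, 24.2 MHz.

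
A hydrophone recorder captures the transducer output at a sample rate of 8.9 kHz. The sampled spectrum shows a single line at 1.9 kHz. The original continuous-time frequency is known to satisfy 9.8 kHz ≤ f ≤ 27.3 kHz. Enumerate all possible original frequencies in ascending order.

Frequencies that alias to 1.9 kHz are k·fs ± 1.9 kHz for integer k ≥ 0.
k=0: 1.9 kHz.
k=1: 7 kHz, 10.8 kHz.
k=2: 15.9 kHz, 19.7 kHz.
k=3: 24.8 kHz, 28.6 kHz.
k=4: 33.7 kHz, 37.5 kHz.
Within [9.8 kHz, 27.3 kHz]: 10.8 kHz, 15.9 kHz, 19.7 kHz, 24.8 kHz.

10.8 kHz, 15.9 kHz, 19.7 kHz, 24.8 kHz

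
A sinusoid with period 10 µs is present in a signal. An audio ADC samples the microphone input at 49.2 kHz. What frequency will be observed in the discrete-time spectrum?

T = 10 µs → f = 1/T = 100 kHz.
100 kHz mod fs = 1.6 kHz.
1.6 kHz ≤ fs/2 = 24.6 kHz, appears at 1.6 kHz.

1.6 kHz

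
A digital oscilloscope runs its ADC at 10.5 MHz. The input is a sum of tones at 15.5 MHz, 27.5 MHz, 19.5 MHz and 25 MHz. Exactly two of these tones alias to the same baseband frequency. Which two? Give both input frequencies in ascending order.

25 MHz, 27.5 MHz

fs/2 = 5.25 MHz.
15.5 MHz mod fs = 5 MHz.
5 MHz ≤ fs/2 = 5.25 MHz, appears at 5 MHz.
27.5 MHz mod fs = 6.5 MHz.
6.5 MHz > fs/2 = 5.25 MHz, folds to fs − 6.5 MHz = 4 MHz.
19.5 MHz mod fs = 9 MHz.
9 MHz > fs/2 = 5.25 MHz, folds to fs − 9 MHz = 1.5 MHz.
25 MHz mod fs = 4 MHz.
4 MHz ≤ fs/2 = 5.25 MHz, appears at 4 MHz.
25 MHz and 27.5 MHz both map to 4 MHz.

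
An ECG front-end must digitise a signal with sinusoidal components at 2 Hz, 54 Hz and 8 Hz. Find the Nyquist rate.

Highest-frequency component: 54 Hz.
Nyquist rate = 2 × 54 Hz = 108 Hz.

108 Hz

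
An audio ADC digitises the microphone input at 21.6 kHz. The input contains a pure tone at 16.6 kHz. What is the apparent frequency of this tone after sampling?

5 kHz

16.6 kHz > fs/2 = 10.8 kHz, folds to fs − 16.6 kHz = 5 kHz.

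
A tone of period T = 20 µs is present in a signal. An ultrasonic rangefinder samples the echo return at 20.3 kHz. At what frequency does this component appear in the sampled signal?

9.4 kHz

T = 20 µs → f = 1/T = 50 kHz.
50 kHz mod fs = 9.4 kHz.
9.4 kHz ≤ fs/2 = 10.15 kHz, appears at 9.4 kHz.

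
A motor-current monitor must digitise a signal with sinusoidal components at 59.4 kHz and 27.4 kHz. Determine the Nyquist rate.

118.8 kHz

Highest-frequency component: 59.4 kHz.
Nyquist rate = 2 × 59.4 kHz = 118.8 kHz.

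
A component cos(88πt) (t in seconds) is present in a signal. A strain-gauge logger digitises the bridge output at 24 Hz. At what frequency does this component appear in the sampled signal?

4 Hz

ω = 88π rad/s → f = ω/(2π) = 44 Hz.
44 Hz mod fs = 20 Hz.
20 Hz > fs/2 = 12 Hz, folds to fs − 20 Hz = 4 Hz.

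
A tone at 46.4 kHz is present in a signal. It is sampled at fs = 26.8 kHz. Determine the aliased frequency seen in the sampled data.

7.2 kHz

46.4 kHz mod fs = 19.6 kHz.
19.6 kHz > fs/2 = 13.4 kHz, folds to fs − 19.6 kHz = 7.2 kHz.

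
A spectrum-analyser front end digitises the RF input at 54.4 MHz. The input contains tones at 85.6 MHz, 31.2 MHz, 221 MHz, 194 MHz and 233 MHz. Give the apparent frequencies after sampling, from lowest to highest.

3.4 MHz, 15.4 MHz, 23.2 MHz, 23.6 MHz

fs/2 = 27.2 MHz.
85.6 MHz mod fs = 31.2 MHz.
31.2 MHz > fs/2 = 27.2 MHz, folds to fs − 31.2 MHz = 23.2 MHz.
31.2 MHz > fs/2 = 27.2 MHz, folds to fs − 31.2 MHz = 23.2 MHz.
221 MHz mod fs = 3.4 MHz.
3.4 MHz ≤ fs/2 = 27.2 MHz, appears at 3.4 MHz.
194 MHz mod fs = 30.8 MHz.
30.8 MHz > fs/2 = 27.2 MHz, folds to fs − 30.8 MHz = 23.6 MHz.
233 MHz mod fs = 15.4 MHz.
15.4 MHz ≤ fs/2 = 27.2 MHz, appears at 15.4 MHz.
Distinct values: {3.4 MHz, 15.4 MHz, 23.2 MHz, 23.6 MHz}.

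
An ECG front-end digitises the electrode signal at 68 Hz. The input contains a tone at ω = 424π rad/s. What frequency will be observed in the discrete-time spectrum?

8 Hz

ω = 424π rad/s → f = ω/(2π) = 212 Hz.
212 Hz mod fs = 8 Hz.
8 Hz ≤ fs/2 = 34 Hz, appears at 8 Hz.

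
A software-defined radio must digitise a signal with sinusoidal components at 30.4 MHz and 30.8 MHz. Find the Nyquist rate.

Highest-frequency component: 30.8 MHz.
Nyquist rate = 2 × 30.8 MHz = 61.6 MHz.

61.6 MHz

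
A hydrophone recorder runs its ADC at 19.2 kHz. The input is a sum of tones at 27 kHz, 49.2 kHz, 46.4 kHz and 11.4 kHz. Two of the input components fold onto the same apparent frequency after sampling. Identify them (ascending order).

11.4 kHz, 27 kHz

fs/2 = 9.6 kHz.
27 kHz mod fs = 7.8 kHz.
7.8 kHz ≤ fs/2 = 9.6 kHz, appears at 7.8 kHz.
49.2 kHz mod fs = 10.8 kHz.
10.8 kHz > fs/2 = 9.6 kHz, folds to fs − 10.8 kHz = 8.4 kHz.
46.4 kHz mod fs = 8 kHz.
8 kHz ≤ fs/2 = 9.6 kHz, appears at 8 kHz.
11.4 kHz > fs/2 = 9.6 kHz, folds to fs − 11.4 kHz = 7.8 kHz.
11.4 kHz and 27 kHz both map to 7.8 kHz.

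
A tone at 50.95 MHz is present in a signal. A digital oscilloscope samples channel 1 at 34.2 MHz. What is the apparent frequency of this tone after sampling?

50.95 MHz mod fs = 16.75 MHz.
16.75 MHz ≤ fs/2 = 17.1 MHz, appears at 16.75 MHz.

16.75 MHz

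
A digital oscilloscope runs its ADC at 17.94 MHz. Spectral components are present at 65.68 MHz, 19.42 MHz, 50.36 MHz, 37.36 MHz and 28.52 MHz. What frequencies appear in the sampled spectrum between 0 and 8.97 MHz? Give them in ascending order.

fs/2 = 8.97 MHz.
65.68 MHz mod fs = 11.86 MHz.
11.86 MHz > fs/2 = 8.97 MHz, folds to fs − 11.86 MHz = 6.08 MHz.
19.42 MHz mod fs = 1.48 MHz.
1.48 MHz ≤ fs/2 = 8.97 MHz, appears at 1.48 MHz.
50.36 MHz mod fs = 14.48 MHz.
14.48 MHz > fs/2 = 8.97 MHz, folds to fs − 14.48 MHz = 3.46 MHz.
37.36 MHz mod fs = 1.48 MHz.
1.48 MHz ≤ fs/2 = 8.97 MHz, appears at 1.48 MHz.
28.52 MHz mod fs = 10.58 MHz.
10.58 MHz > fs/2 = 8.97 MHz, folds to fs − 10.58 MHz = 7.36 MHz.
Distinct values: {1.48 MHz, 3.46 MHz, 6.08 MHz, 7.36 MHz}.

1.48 MHz, 3.46 MHz, 6.08 MHz, 7.36 MHz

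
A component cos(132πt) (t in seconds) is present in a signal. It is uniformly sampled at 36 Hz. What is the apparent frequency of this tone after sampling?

6 Hz

ω = 132π rad/s → f = ω/(2π) = 66 Hz.
66 Hz mod fs = 30 Hz.
30 Hz > fs/2 = 18 Hz, folds to fs − 30 Hz = 6 Hz.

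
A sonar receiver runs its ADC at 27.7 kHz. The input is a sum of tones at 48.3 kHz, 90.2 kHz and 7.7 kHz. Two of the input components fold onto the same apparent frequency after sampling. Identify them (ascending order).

48.3 kHz, 90.2 kHz

fs/2 = 13.85 kHz.
48.3 kHz mod fs = 20.6 kHz.
20.6 kHz > fs/2 = 13.85 kHz, folds to fs − 20.6 kHz = 7.1 kHz.
90.2 kHz mod fs = 7.1 kHz.
7.1 kHz ≤ fs/2 = 13.85 kHz, appears at 7.1 kHz.
7.7 kHz ≤ fs/2 = 13.85 kHz, passes unchanged.
48.3 kHz and 90.2 kHz both map to 7.1 kHz.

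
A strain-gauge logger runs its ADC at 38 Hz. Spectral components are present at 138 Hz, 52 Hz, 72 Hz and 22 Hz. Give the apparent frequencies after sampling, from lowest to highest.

fs/2 = 19 Hz.
138 Hz mod fs = 24 Hz.
24 Hz > fs/2 = 19 Hz, folds to fs − 24 Hz = 14 Hz.
52 Hz mod fs = 14 Hz.
14 Hz ≤ fs/2 = 19 Hz, appears at 14 Hz.
72 Hz mod fs = 34 Hz.
34 Hz > fs/2 = 19 Hz, folds to fs − 34 Hz = 4 Hz.
22 Hz > fs/2 = 19 Hz, folds to fs − 22 Hz = 16 Hz.
Distinct values: {4 Hz, 14 Hz, 16 Hz}.

4 Hz, 14 Hz, 16 Hz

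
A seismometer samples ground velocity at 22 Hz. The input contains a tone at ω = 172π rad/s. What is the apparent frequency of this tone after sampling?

ω = 172π rad/s → f = ω/(2π) = 86 Hz.
86 Hz mod fs = 20 Hz.
20 Hz > fs/2 = 11 Hz, folds to fs − 20 Hz = 2 Hz.

2 Hz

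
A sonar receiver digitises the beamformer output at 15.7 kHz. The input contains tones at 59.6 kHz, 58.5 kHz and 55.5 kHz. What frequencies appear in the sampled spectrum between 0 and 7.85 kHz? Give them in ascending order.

fs/2 = 7.85 kHz.
59.6 kHz mod fs = 12.5 kHz.
12.5 kHz > fs/2 = 7.85 kHz, folds to fs − 12.5 kHz = 3.2 kHz.
58.5 kHz mod fs = 11.4 kHz.
11.4 kHz > fs/2 = 7.85 kHz, folds to fs − 11.4 kHz = 4.3 kHz.
55.5 kHz mod fs = 8.4 kHz.
8.4 kHz > fs/2 = 7.85 kHz, folds to fs − 8.4 kHz = 7.3 kHz.
Distinct values: {3.2 kHz, 4.3 kHz, 7.3 kHz}.

3.2 kHz, 4.3 kHz, 7.3 kHz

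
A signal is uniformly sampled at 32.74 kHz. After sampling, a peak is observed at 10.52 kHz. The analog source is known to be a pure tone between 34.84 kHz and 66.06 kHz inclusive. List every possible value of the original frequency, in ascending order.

43.26 kHz, 54.96 kHz

Frequencies that alias to 10.52 kHz are k·fs ± 10.52 kHz for integer k ≥ 0.
k=0: 10.52 kHz.
k=1: 22.22 kHz, 43.26 kHz.
k=2: 54.96 kHz, 76 kHz.
k=3: 87.7 kHz, 108.74 kHz.
Within [34.84 kHz, 66.06 kHz]: 43.26 kHz, 54.96 kHz.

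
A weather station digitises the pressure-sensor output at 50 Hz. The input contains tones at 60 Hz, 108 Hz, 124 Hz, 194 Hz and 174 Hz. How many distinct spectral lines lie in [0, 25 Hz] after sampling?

4

fs/2 = 25 Hz.
60 Hz mod fs = 10 Hz.
10 Hz ≤ fs/2 = 25 Hz, appears at 10 Hz.
108 Hz mod fs = 8 Hz.
8 Hz ≤ fs/2 = 25 Hz, appears at 8 Hz.
124 Hz mod fs = 24 Hz.
24 Hz ≤ fs/2 = 25 Hz, appears at 24 Hz.
194 Hz mod fs = 44 Hz.
44 Hz > fs/2 = 25 Hz, folds to fs − 44 Hz = 6 Hz.
174 Hz mod fs = 24 Hz.
24 Hz ≤ fs/2 = 25 Hz, appears at 24 Hz.
Distinct values: {6 Hz, 8 Hz, 10 Hz, 24 Hz} → 4.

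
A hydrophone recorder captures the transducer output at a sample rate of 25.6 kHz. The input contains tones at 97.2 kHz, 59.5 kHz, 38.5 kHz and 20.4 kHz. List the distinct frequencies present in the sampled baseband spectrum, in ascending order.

5.2 kHz, 8.3 kHz, 12.7 kHz

fs/2 = 12.8 kHz.
97.2 kHz mod fs = 20.4 kHz.
20.4 kHz > fs/2 = 12.8 kHz, folds to fs − 20.4 kHz = 5.2 kHz.
59.5 kHz mod fs = 8.3 kHz.
8.3 kHz ≤ fs/2 = 12.8 kHz, appears at 8.3 kHz.
38.5 kHz mod fs = 12.9 kHz.
12.9 kHz > fs/2 = 12.8 kHz, folds to fs − 12.9 kHz = 12.7 kHz.
20.4 kHz > fs/2 = 12.8 kHz, folds to fs − 20.4 kHz = 5.2 kHz.
Distinct values: {5.2 kHz, 8.3 kHz, 12.7 kHz}.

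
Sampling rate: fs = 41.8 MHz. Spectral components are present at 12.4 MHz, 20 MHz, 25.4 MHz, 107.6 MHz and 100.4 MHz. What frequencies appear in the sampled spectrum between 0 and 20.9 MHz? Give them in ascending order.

12.4 MHz, 16.4 MHz, 16.8 MHz, 17.8 MHz, 20 MHz

fs/2 = 20.9 MHz.
12.4 MHz ≤ fs/2 = 20.9 MHz, passes unchanged.
20 MHz ≤ fs/2 = 20.9 MHz, passes unchanged.
25.4 MHz > fs/2 = 20.9 MHz, folds to fs − 25.4 MHz = 16.4 MHz.
107.6 MHz mod fs = 24 MHz.
24 MHz > fs/2 = 20.9 MHz, folds to fs − 24 MHz = 17.8 MHz.
100.4 MHz mod fs = 16.8 MHz.
16.8 MHz ≤ fs/2 = 20.9 MHz, appears at 16.8 MHz.
Distinct values: {12.4 MHz, 16.4 MHz, 16.8 MHz, 17.8 MHz, 20 MHz}.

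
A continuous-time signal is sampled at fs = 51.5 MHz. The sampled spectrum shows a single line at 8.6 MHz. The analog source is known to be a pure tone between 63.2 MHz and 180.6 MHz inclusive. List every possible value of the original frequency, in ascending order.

94.4 MHz, 111.6 MHz, 145.9 MHz, 163.1 MHz

Frequencies that alias to 8.6 MHz are k·fs ± 8.6 MHz for integer k ≥ 0.
k=0: 8.6 MHz.
k=1: 42.9 MHz, 60.1 MHz.
k=2: 94.4 MHz, 111.6 MHz.
k=3: 145.9 MHz, 163.1 MHz.
k=4: 197.4 MHz, 214.6 MHz.
Within [63.2 MHz, 180.6 MHz]: 94.4 MHz, 111.6 MHz, 145.9 MHz, 163.1 MHz.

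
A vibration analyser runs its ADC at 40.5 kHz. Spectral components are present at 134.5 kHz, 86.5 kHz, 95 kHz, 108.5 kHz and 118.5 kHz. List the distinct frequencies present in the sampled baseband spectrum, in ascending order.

3 kHz, 5.5 kHz, 13 kHz, 14 kHz

fs/2 = 20.25 kHz.
134.5 kHz mod fs = 13 kHz.
13 kHz ≤ fs/2 = 20.25 kHz, appears at 13 kHz.
86.5 kHz mod fs = 5.5 kHz.
5.5 kHz ≤ fs/2 = 20.25 kHz, appears at 5.5 kHz.
95 kHz mod fs = 14 kHz.
14 kHz ≤ fs/2 = 20.25 kHz, appears at 14 kHz.
108.5 kHz mod fs = 27.5 kHz.
27.5 kHz > fs/2 = 20.25 kHz, folds to fs − 27.5 kHz = 13 kHz.
118.5 kHz mod fs = 37.5 kHz.
37.5 kHz > fs/2 = 20.25 kHz, folds to fs − 37.5 kHz = 3 kHz.
Distinct values: {3 kHz, 5.5 kHz, 13 kHz, 14 kHz}.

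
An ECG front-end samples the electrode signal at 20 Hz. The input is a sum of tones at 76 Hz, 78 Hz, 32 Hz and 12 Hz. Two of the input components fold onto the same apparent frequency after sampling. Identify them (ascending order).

12 Hz, 32 Hz

fs/2 = 10 Hz.
76 Hz mod fs = 16 Hz.
16 Hz > fs/2 = 10 Hz, folds to fs − 16 Hz = 4 Hz.
78 Hz mod fs = 18 Hz.
18 Hz > fs/2 = 10 Hz, folds to fs − 18 Hz = 2 Hz.
32 Hz mod fs = 12 Hz.
12 Hz > fs/2 = 10 Hz, folds to fs − 12 Hz = 8 Hz.
12 Hz > fs/2 = 10 Hz, folds to fs − 12 Hz = 8 Hz.
12 Hz and 32 Hz both map to 8 Hz.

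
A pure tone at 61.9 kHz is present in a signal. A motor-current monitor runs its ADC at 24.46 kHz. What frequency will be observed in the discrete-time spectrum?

11.48 kHz

61.9 kHz mod fs = 12.98 kHz.
12.98 kHz > fs/2 = 12.23 kHz, folds to fs − 12.98 kHz = 11.48 kHz.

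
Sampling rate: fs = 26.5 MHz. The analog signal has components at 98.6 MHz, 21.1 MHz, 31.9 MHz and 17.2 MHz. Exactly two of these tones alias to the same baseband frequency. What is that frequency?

5.4 MHz

fs/2 = 13.25 MHz.
98.6 MHz mod fs = 19.1 MHz.
19.1 MHz > fs/2 = 13.25 MHz, folds to fs − 19.1 MHz = 7.4 MHz.
21.1 MHz > fs/2 = 13.25 MHz, folds to fs − 21.1 MHz = 5.4 MHz.
31.9 MHz mod fs = 5.4 MHz.
5.4 MHz ≤ fs/2 = 13.25 MHz, appears at 5.4 MHz.
17.2 MHz > fs/2 = 13.25 MHz, folds to fs − 17.2 MHz = 9.3 MHz.
21.1 MHz and 31.9 MHz both map to 5.4 MHz.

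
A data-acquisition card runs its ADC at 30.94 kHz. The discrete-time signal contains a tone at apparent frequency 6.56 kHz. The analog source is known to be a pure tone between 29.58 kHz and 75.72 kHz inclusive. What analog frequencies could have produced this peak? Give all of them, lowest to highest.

Frequencies that alias to 6.56 kHz are k·fs ± 6.56 kHz for integer k ≥ 0.
k=0: 6.56 kHz.
k=1: 24.38 kHz, 37.5 kHz.
k=2: 55.32 kHz, 68.44 kHz.
k=3: 86.26 kHz, 99.38 kHz.
Within [29.58 kHz, 75.72 kHz]: 37.5 kHz, 55.32 kHz, 68.44 kHz.

37.5 kHz, 55.32 kHz, 68.44 kHz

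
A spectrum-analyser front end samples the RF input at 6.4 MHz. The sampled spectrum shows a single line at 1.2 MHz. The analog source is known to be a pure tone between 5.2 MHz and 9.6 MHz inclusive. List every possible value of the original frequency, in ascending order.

Frequencies that alias to 1.2 MHz are k·fs ± 1.2 MHz for integer k ≥ 0.
k=0: 1.2 MHz.
k=1: 5.2 MHz, 7.6 MHz.
k=2: 11.6 MHz, 14 MHz.
Within [5.2 MHz, 9.6 MHz]: 5.2 MHz, 7.6 MHz.

5.2 MHz, 7.6 MHz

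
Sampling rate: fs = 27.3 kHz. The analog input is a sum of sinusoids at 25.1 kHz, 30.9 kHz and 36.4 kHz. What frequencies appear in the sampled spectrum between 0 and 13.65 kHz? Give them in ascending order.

fs/2 = 13.65 kHz.
25.1 kHz > fs/2 = 13.65 kHz, folds to fs − 25.1 kHz = 2.2 kHz.
30.9 kHz mod fs = 3.6 kHz.
3.6 kHz ≤ fs/2 = 13.65 kHz, appears at 3.6 kHz.
36.4 kHz mod fs = 9.1 kHz.
9.1 kHz ≤ fs/2 = 13.65 kHz, appears at 9.1 kHz.
Distinct values: {2.2 kHz, 3.6 kHz, 9.1 kHz}.

2.2 kHz, 3.6 kHz, 9.1 kHz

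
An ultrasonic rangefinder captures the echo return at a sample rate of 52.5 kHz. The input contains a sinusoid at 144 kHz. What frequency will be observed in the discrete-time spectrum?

144 kHz mod fs = 39 kHz.
39 kHz > fs/2 = 26.25 kHz, folds to fs − 39 kHz = 13.5 kHz.

13.5 kHz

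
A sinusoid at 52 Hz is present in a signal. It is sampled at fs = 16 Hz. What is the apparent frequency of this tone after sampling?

4 Hz

52 Hz mod fs = 4 Hz.
4 Hz ≤ fs/2 = 8 Hz, appears at 4 Hz.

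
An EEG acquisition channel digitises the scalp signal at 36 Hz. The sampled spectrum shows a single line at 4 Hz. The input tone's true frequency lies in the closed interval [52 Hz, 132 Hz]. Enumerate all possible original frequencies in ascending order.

68 Hz, 76 Hz, 104 Hz, 112 Hz

Frequencies that alias to 4 Hz are k·fs ± 4 Hz for integer k ≥ 0.
k=0: 4 Hz.
k=1: 32 Hz, 40 Hz.
k=2: 68 Hz, 76 Hz.
k=3: 104 Hz, 112 Hz.
k=4: 140 Hz, 148 Hz.
Within [52 Hz, 132 Hz]: 68 Hz, 76 Hz, 104 Hz, 112 Hz.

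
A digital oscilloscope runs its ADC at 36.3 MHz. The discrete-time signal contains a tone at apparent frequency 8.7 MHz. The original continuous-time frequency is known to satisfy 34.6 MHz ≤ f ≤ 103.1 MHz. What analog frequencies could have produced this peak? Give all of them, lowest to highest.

45 MHz, 63.9 MHz, 81.3 MHz, 100.2 MHz

Frequencies that alias to 8.7 MHz are k·fs ± 8.7 MHz for integer k ≥ 0.
k=0: 8.7 MHz.
k=1: 27.6 MHz, 45 MHz.
k=2: 63.9 MHz, 81.3 MHz.
k=3: 100.2 MHz, 117.6 MHz.
k=4: 136.5 MHz, 153.9 MHz.
Within [34.6 MHz, 103.1 MHz]: 45 MHz, 63.9 MHz, 81.3 MHz, 100.2 MHz.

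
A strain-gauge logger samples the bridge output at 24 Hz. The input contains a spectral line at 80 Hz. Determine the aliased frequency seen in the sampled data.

80 Hz mod fs = 8 Hz.
8 Hz ≤ fs/2 = 12 Hz, appears at 8 Hz.

8 Hz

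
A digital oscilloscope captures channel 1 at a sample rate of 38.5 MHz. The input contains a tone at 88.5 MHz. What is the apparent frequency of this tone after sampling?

11.5 MHz

88.5 MHz mod fs = 11.5 MHz.
11.5 MHz ≤ fs/2 = 19.25 MHz, appears at 11.5 MHz.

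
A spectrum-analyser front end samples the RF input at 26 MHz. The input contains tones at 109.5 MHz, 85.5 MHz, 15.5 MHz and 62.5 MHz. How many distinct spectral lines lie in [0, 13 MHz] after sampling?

3

fs/2 = 13 MHz.
109.5 MHz mod fs = 5.5 MHz.
5.5 MHz ≤ fs/2 = 13 MHz, appears at 5.5 MHz.
85.5 MHz mod fs = 7.5 MHz.
7.5 MHz ≤ fs/2 = 13 MHz, appears at 7.5 MHz.
15.5 MHz > fs/2 = 13 MHz, folds to fs − 15.5 MHz = 10.5 MHz.
62.5 MHz mod fs = 10.5 MHz.
10.5 MHz ≤ fs/2 = 13 MHz, appears at 10.5 MHz.
Distinct values: {5.5 MHz, 7.5 MHz, 10.5 MHz} → 3.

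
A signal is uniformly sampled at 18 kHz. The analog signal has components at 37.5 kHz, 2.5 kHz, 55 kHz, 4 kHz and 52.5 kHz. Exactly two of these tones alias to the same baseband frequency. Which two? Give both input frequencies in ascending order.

37.5 kHz, 52.5 kHz

fs/2 = 9 kHz.
37.5 kHz mod fs = 1.5 kHz.
1.5 kHz ≤ fs/2 = 9 kHz, appears at 1.5 kHz.
2.5 kHz ≤ fs/2 = 9 kHz, passes unchanged.
55 kHz mod fs = 1 kHz.
1 kHz ≤ fs/2 = 9 kHz, appears at 1 kHz.
4 kHz ≤ fs/2 = 9 kHz, passes unchanged.
52.5 kHz mod fs = 16.5 kHz.
16.5 kHz > fs/2 = 9 kHz, folds to fs − 16.5 kHz = 1.5 kHz.
37.5 kHz and 52.5 kHz both map to 1.5 kHz.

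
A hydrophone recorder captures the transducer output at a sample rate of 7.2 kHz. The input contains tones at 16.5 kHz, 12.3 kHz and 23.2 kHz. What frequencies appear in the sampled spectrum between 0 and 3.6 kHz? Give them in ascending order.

1.6 kHz, 2.1 kHz

fs/2 = 3.6 kHz.
16.5 kHz mod fs = 2.1 kHz.
2.1 kHz ≤ fs/2 = 3.6 kHz, appears at 2.1 kHz.
12.3 kHz mod fs = 5.1 kHz.
5.1 kHz > fs/2 = 3.6 kHz, folds to fs − 5.1 kHz = 2.1 kHz.
23.2 kHz mod fs = 1.6 kHz.
1.6 kHz ≤ fs/2 = 3.6 kHz, appears at 1.6 kHz.
Distinct values: {1.6 kHz, 2.1 kHz}.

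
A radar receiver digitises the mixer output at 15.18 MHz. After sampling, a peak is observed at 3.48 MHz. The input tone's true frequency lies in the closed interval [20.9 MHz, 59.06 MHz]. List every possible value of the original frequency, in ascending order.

26.88 MHz, 33.84 MHz, 42.06 MHz, 49.02 MHz, 57.24 MHz

Frequencies that alias to 3.48 MHz are k·fs ± 3.48 MHz for integer k ≥ 0.
k=0: 3.48 MHz.
k=1: 11.7 MHz, 18.66 MHz.
k=2: 26.88 MHz, 33.84 MHz.
k=3: 42.06 MHz, 49.02 MHz.
k=4: 57.24 MHz, 64.2 MHz.
k=5: 72.42 MHz, 79.38 MHz.
Within [20.9 MHz, 59.06 MHz]: 26.88 MHz, 33.84 MHz, 42.06 MHz, 49.02 MHz, 57.24 MHz.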